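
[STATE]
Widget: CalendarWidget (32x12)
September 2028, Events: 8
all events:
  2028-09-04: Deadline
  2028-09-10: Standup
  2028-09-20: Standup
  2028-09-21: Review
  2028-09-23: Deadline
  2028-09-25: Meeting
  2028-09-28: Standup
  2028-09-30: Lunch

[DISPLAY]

         September 2028         
Mo Tu We Th Fr Sa Su            
             1  2  3            
 4*  5  6  7  8  9 10*          
11 12 13 14 15 16 17            
18 19 20* 21* 22 23* 24         
25* 26 27 28* 29 30*            
                                
                                
                                
                                
                                


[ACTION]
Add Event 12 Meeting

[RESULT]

         September 2028         
Mo Tu We Th Fr Sa Su            
             1  2  3            
 4*  5  6  7  8  9 10*          
11 12* 13 14 15 16 17           
18 19 20* 21* 22 23* 24         
25* 26 27 28* 29 30*            
                                
                                
                                
                                
                                


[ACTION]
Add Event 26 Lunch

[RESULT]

         September 2028         
Mo Tu We Th Fr Sa Su            
             1  2  3            
 4*  5  6  7  8  9 10*          
11 12* 13 14 15 16 17           
18 19 20* 21* 22 23* 24         
25* 26* 27 28* 29 30*           
                                
                                
                                
                                
                                


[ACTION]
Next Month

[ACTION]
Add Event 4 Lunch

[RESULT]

          October 2028          
Mo Tu We Th Fr Sa Su            
                   1            
 2  3  4*  5  6  7  8           
 9 10 11 12 13 14 15            
16 17 18 19 20 21 22            
23 24 25 26 27 28 29            
30 31                           
                                
                                
                                
                                


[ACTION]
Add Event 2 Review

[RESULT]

          October 2028          
Mo Tu We Th Fr Sa Su            
                   1            
 2*  3  4*  5  6  7  8          
 9 10 11 12 13 14 15            
16 17 18 19 20 21 22            
23 24 25 26 27 28 29            
30 31                           
                                
                                
                                
                                


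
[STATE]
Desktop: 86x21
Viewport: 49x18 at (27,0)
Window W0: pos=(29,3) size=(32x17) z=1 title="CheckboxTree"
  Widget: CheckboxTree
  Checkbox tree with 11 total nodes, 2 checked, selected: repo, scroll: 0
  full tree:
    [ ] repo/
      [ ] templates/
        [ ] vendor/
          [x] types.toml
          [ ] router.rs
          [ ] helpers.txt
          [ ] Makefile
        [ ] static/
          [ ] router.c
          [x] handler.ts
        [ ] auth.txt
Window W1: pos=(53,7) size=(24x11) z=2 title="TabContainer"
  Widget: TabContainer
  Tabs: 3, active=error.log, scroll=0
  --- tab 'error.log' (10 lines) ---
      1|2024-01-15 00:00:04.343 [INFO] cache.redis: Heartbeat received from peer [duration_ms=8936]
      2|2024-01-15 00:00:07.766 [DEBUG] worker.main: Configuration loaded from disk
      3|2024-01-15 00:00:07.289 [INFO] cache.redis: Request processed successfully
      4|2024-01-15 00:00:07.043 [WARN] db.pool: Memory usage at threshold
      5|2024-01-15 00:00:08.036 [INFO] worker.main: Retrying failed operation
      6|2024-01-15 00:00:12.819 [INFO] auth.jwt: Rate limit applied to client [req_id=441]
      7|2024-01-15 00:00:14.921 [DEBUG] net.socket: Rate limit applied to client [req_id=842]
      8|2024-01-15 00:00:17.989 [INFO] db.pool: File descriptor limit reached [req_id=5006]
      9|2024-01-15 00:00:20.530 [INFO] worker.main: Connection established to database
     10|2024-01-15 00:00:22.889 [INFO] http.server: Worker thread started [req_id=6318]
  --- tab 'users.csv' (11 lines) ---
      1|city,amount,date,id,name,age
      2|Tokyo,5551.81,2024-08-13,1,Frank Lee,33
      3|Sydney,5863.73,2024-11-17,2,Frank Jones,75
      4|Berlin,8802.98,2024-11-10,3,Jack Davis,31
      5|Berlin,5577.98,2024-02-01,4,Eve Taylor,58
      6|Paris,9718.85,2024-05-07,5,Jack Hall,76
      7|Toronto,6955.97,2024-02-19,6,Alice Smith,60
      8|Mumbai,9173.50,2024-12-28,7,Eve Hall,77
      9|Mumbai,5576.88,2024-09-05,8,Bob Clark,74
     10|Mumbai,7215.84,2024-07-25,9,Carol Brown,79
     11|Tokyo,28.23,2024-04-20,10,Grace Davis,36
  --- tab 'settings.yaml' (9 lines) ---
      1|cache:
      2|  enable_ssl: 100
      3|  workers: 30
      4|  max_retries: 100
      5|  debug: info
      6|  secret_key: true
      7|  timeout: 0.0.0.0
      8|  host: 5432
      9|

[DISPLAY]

                                                 
                                                 
                                                 
  ┏━━━━━━━━━━━━━━━━━━━━━━━━━━━━━━┓               
  ┃ CheckboxTree                 ┃               
  ┠──────────────────────────────┨               
  ┃>[-] repo/                    ┃               
  ┃   [-] templates/      ┏━━━━━━━━━━━━━━━━━━━━━━
  ┃     [-] vendor/       ┃ TabContainer         
  ┃       [x] types.toml  ┠──────────────────────
  ┃       [ ] router.rs   ┃[error.log]│ users.csv
  ┃       [ ] helpers.txt ┃──────────────────────
  ┃       [ ] Makefile    ┃2024-01-15 00:00:04.34
  ┃     [-] static/       ┃2024-01-15 00:00:07.76
  ┃       [ ] router.c    ┃2024-01-15 00:00:07.28
  ┃       [x] handler.ts  ┃2024-01-15 00:00:07.04
  ┃     [ ] auth.txt      ┃2024-01-15 00:00:08.03
  ┃                       ┗━━━━━━━━━━━━━━━━━━━━━━


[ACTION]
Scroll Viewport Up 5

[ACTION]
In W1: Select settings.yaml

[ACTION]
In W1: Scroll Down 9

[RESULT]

                                                 
                                                 
                                                 
  ┏━━━━━━━━━━━━━━━━━━━━━━━━━━━━━━┓               
  ┃ CheckboxTree                 ┃               
  ┠──────────────────────────────┨               
  ┃>[-] repo/                    ┃               
  ┃   [-] templates/      ┏━━━━━━━━━━━━━━━━━━━━━━
  ┃     [-] vendor/       ┃ TabContainer         
  ┃       [x] types.toml  ┠──────────────────────
  ┃       [ ] router.rs   ┃ error.log │ users.csv
  ┃       [ ] helpers.txt ┃──────────────────────
  ┃       [ ] Makefile    ┃                      
  ┃     [-] static/       ┃                      
  ┃       [ ] router.c    ┃                      
  ┃       [x] handler.ts  ┃                      
  ┃     [ ] auth.txt      ┃                      
  ┃                       ┗━━━━━━━━━━━━━━━━━━━━━━


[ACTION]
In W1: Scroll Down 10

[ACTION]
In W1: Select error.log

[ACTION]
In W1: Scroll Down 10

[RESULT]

                                                 
                                                 
                                                 
  ┏━━━━━━━━━━━━━━━━━━━━━━━━━━━━━━┓               
  ┃ CheckboxTree                 ┃               
  ┠──────────────────────────────┨               
  ┃>[-] repo/                    ┃               
  ┃   [-] templates/      ┏━━━━━━━━━━━━━━━━━━━━━━
  ┃     [-] vendor/       ┃ TabContainer         
  ┃       [x] types.toml  ┠──────────────────────
  ┃       [ ] router.rs   ┃[error.log]│ users.csv
  ┃       [ ] helpers.txt ┃──────────────────────
  ┃       [ ] Makefile    ┃2024-01-15 00:00:22.88
  ┃     [-] static/       ┃                      
  ┃       [ ] router.c    ┃                      
  ┃       [x] handler.ts  ┃                      
  ┃     [ ] auth.txt      ┃                      
  ┃                       ┗━━━━━━━━━━━━━━━━━━━━━━


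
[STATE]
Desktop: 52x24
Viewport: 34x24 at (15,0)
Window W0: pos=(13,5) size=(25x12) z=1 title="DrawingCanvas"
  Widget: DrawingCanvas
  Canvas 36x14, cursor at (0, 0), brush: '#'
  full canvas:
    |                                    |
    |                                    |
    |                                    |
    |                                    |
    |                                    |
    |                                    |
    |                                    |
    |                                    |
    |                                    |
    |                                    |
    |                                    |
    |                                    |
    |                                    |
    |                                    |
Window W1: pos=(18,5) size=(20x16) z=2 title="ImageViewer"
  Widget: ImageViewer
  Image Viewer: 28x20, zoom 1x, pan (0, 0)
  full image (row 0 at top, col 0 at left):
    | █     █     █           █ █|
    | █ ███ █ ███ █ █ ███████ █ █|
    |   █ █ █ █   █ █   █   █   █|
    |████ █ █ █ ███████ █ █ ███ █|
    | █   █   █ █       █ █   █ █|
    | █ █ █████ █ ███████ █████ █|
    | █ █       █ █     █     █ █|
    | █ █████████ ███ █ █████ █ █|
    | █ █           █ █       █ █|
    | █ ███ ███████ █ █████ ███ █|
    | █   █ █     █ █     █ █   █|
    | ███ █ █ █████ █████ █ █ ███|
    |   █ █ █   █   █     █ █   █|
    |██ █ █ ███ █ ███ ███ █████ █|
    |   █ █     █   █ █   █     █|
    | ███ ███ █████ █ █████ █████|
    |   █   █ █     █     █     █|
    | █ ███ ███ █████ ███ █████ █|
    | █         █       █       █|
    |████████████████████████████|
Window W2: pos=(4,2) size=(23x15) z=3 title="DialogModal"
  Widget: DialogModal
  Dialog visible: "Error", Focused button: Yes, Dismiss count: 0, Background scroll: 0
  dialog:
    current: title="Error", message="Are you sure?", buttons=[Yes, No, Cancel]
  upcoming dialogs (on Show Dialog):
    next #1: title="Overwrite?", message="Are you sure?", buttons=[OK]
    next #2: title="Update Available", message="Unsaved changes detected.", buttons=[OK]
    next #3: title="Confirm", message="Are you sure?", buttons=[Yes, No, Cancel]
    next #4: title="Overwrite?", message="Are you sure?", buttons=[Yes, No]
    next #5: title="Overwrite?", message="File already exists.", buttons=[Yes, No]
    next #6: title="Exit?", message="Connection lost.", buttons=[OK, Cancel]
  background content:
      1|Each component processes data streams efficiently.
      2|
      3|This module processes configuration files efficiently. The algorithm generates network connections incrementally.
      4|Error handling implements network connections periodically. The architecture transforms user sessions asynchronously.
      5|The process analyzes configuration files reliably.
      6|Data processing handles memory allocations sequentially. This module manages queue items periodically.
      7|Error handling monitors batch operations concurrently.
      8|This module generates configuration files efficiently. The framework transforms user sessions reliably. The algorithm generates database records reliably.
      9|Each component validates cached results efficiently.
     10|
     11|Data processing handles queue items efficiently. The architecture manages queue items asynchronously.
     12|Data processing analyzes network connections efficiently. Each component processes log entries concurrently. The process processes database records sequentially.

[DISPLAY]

                                  
                                  
━━━━━━━━━━━┓                      
al         ┃                      
───────────┨                      
nent proces┃━━━━━━━━━━┓           
           ┃ewer      ┃           
e processes┃──────────┨           
────────┐em┃     █    ┃           
ror     │s ┃ ███ █ █ █┃           
u sure? │dl┃ █   █ █  ┃           
No   Can│to┃ █ ███████┃           
────────┘es┃ █ █      ┃           
nent valida┃██ █ █████┃           
           ┃   █ █    ┃           
ssing handl┃████ ███ █┃           
━━━━━━━━━━━┛       █ █┃           
   ┃ █ ███ ███████ █ █┃           
   ┃ █   █ █     █ █  ┃           
   ┃ ███ █ █ █████ ███┃           
   ┗━━━━━━━━━━━━━━━━━━┛           
                                  
                                  
                                  


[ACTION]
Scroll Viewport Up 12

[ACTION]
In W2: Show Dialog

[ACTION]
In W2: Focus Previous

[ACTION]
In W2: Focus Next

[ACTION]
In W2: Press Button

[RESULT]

                                  
                                  
━━━━━━━━━━━┓                      
al         ┃                      
───────────┨                      
nent proces┃━━━━━━━━━━┓           
           ┃ewer      ┃           
e processes┃──────────┨           
ling implem┃     █    ┃           
s analyzes ┃ ███ █ █ █┃           
ssing handl┃ █   █ █  ┃           
ling monito┃ █ ███████┃           
e generates┃ █ █      ┃           
nent valida┃██ █ █████┃           
           ┃   █ █    ┃           
ssing handl┃████ ███ █┃           
━━━━━━━━━━━┛       █ █┃           
   ┃ █ ███ ███████ █ █┃           
   ┃ █   █ █     █ █  ┃           
   ┃ ███ █ █ █████ ███┃           
   ┗━━━━━━━━━━━━━━━━━━┛           
                                  
                                  
                                  


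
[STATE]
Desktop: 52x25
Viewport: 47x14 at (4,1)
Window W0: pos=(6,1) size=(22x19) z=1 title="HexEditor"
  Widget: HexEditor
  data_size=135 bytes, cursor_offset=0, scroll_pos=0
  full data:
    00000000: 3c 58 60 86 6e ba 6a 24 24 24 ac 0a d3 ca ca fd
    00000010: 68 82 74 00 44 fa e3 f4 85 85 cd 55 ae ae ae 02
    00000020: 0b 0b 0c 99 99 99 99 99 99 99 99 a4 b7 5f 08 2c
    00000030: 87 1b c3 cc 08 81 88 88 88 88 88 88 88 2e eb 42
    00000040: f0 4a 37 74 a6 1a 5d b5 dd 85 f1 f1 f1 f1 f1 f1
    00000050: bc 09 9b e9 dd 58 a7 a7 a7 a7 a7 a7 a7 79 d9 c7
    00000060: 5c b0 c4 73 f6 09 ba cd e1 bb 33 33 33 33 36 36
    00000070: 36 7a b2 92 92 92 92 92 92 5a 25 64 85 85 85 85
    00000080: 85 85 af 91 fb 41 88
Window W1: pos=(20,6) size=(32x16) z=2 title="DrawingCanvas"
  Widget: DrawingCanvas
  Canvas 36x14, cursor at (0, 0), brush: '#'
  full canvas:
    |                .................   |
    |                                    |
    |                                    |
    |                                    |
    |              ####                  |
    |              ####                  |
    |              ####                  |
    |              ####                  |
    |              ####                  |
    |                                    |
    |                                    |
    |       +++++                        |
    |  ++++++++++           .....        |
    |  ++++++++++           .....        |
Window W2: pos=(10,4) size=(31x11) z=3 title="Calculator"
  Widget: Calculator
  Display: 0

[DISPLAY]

  ┏━━━━━━━━━━━━━━━━━━━━┓                       
  ┃ HexEditor          ┃                       
  ┠────────────────────┨                       
  ┃000┏━━━━━━━━━━━━━━━━━━━━━━━━━━━━━┓          
  ┃000┃ Calculator                  ┃          
  ┃000┠─────────────────────────────┨━━━━━━━━━━
  ┃000┃                            0┃          
  ┃000┃┌───┬───┬───┬───┐            ┃──────────
  ┃000┃│ 7 │ 8 │ 9 │ ÷ │            ┃..........
  ┃000┃├───┼───┼───┼───┤            ┃          
  ┃000┃│ 4 │ 5 │ 6 │ × │            ┃          
  ┃000┃├───┼───┼───┼───┤            ┃          
  ┃   ┃│ 1 │ 2 │ 3 │ - │            ┃          
  ┃   ┗━━━━━━━━━━━━━━━━━━━━━━━━━━━━━┛          


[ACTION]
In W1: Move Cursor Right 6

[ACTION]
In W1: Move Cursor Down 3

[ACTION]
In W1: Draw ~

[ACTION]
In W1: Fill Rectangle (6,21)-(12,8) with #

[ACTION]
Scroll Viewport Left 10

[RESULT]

      ┏━━━━━━━━━━━━━━━━━━━━┓                   
      ┃ HexEditor          ┃                   
      ┠────────────────────┨                   
      ┃000┏━━━━━━━━━━━━━━━━━━━━━━━━━━━━━┓      
      ┃000┃ Calculator                  ┃      
      ┃000┠─────────────────────────────┨━━━━━━
      ┃000┃                            0┃      
      ┃000┃┌───┬───┬───┬───┐            ┃──────
      ┃000┃│ 7 │ 8 │ 9 │ ÷ │            ┃......
      ┃000┃├───┼───┼───┼───┤            ┃      
      ┃000┃│ 4 │ 5 │ 6 │ × │            ┃      
      ┃000┃├───┼───┼───┼───┤            ┃      
      ┃   ┃│ 1 │ 2 │ 3 │ - │            ┃      
      ┃   ┗━━━━━━━━━━━━━━━━━━━━━━━━━━━━━┛      


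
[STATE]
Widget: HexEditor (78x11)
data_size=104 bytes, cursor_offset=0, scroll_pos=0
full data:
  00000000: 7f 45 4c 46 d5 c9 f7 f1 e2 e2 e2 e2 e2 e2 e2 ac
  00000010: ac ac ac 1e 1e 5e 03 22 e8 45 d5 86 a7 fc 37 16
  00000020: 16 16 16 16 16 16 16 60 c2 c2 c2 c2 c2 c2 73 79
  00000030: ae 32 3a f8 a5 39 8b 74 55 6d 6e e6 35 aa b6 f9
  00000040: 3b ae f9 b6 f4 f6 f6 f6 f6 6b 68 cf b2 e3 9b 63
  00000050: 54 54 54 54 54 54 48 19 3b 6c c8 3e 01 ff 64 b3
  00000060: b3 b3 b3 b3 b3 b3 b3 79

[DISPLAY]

00000000  7F 45 4c 46 d5 c9 f7 f1  e2 e2 e2 e2 e2 e2 e2 ac  |.ELF............|
00000010  ac ac ac 1e 1e 5e 03 22  e8 45 d5 86 a7 fc 37 16  |.....^.".E....7.|
00000020  16 16 16 16 16 16 16 60  c2 c2 c2 c2 c2 c2 73 79  |.......`......sy|
00000030  ae 32 3a f8 a5 39 8b 74  55 6d 6e e6 35 aa b6 f9  |.2:..9.tUmn.5...|
00000040  3b ae f9 b6 f4 f6 f6 f6  f6 6b 68 cf b2 e3 9b 63  |;........kh....c|
00000050  54 54 54 54 54 54 48 19  3b 6c c8 3e 01 ff 64 b3  |TTTTTTH.;l.>..d.|
00000060  b3 b3 b3 b3 b3 b3 b3 79                           |.......y        |
                                                                              
                                                                              
                                                                              
                                                                              


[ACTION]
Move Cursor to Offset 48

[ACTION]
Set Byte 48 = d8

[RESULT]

00000000  7f 45 4c 46 d5 c9 f7 f1  e2 e2 e2 e2 e2 e2 e2 ac  |.ELF............|
00000010  ac ac ac 1e 1e 5e 03 22  e8 45 d5 86 a7 fc 37 16  |.....^.".E....7.|
00000020  16 16 16 16 16 16 16 60  c2 c2 c2 c2 c2 c2 73 79  |.......`......sy|
00000030  D8 32 3a f8 a5 39 8b 74  55 6d 6e e6 35 aa b6 f9  |.2:..9.tUmn.5...|
00000040  3b ae f9 b6 f4 f6 f6 f6  f6 6b 68 cf b2 e3 9b 63  |;........kh....c|
00000050  54 54 54 54 54 54 48 19  3b 6c c8 3e 01 ff 64 b3  |TTTTTTH.;l.>..d.|
00000060  b3 b3 b3 b3 b3 b3 b3 79                           |.......y        |
                                                                              
                                                                              
                                                                              
                                                                              


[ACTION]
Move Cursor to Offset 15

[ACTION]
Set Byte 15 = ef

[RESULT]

00000000  7f 45 4c 46 d5 c9 f7 f1  e2 e2 e2 e2 e2 e2 e2 EF  |.ELF............|
00000010  ac ac ac 1e 1e 5e 03 22  e8 45 d5 86 a7 fc 37 16  |.....^.".E....7.|
00000020  16 16 16 16 16 16 16 60  c2 c2 c2 c2 c2 c2 73 79  |.......`......sy|
00000030  d8 32 3a f8 a5 39 8b 74  55 6d 6e e6 35 aa b6 f9  |.2:..9.tUmn.5...|
00000040  3b ae f9 b6 f4 f6 f6 f6  f6 6b 68 cf b2 e3 9b 63  |;........kh....c|
00000050  54 54 54 54 54 54 48 19  3b 6c c8 3e 01 ff 64 b3  |TTTTTTH.;l.>..d.|
00000060  b3 b3 b3 b3 b3 b3 b3 79                           |.......y        |
                                                                              
                                                                              
                                                                              
                                                                              


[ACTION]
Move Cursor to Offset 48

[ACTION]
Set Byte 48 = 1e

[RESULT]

00000000  7f 45 4c 46 d5 c9 f7 f1  e2 e2 e2 e2 e2 e2 e2 ef  |.ELF............|
00000010  ac ac ac 1e 1e 5e 03 22  e8 45 d5 86 a7 fc 37 16  |.....^.".E....7.|
00000020  16 16 16 16 16 16 16 60  c2 c2 c2 c2 c2 c2 73 79  |.......`......sy|
00000030  1E 32 3a f8 a5 39 8b 74  55 6d 6e e6 35 aa b6 f9  |.2:..9.tUmn.5...|
00000040  3b ae f9 b6 f4 f6 f6 f6  f6 6b 68 cf b2 e3 9b 63  |;........kh....c|
00000050  54 54 54 54 54 54 48 19  3b 6c c8 3e 01 ff 64 b3  |TTTTTTH.;l.>..d.|
00000060  b3 b3 b3 b3 b3 b3 b3 79                           |.......y        |
                                                                              
                                                                              
                                                                              
                                                                              


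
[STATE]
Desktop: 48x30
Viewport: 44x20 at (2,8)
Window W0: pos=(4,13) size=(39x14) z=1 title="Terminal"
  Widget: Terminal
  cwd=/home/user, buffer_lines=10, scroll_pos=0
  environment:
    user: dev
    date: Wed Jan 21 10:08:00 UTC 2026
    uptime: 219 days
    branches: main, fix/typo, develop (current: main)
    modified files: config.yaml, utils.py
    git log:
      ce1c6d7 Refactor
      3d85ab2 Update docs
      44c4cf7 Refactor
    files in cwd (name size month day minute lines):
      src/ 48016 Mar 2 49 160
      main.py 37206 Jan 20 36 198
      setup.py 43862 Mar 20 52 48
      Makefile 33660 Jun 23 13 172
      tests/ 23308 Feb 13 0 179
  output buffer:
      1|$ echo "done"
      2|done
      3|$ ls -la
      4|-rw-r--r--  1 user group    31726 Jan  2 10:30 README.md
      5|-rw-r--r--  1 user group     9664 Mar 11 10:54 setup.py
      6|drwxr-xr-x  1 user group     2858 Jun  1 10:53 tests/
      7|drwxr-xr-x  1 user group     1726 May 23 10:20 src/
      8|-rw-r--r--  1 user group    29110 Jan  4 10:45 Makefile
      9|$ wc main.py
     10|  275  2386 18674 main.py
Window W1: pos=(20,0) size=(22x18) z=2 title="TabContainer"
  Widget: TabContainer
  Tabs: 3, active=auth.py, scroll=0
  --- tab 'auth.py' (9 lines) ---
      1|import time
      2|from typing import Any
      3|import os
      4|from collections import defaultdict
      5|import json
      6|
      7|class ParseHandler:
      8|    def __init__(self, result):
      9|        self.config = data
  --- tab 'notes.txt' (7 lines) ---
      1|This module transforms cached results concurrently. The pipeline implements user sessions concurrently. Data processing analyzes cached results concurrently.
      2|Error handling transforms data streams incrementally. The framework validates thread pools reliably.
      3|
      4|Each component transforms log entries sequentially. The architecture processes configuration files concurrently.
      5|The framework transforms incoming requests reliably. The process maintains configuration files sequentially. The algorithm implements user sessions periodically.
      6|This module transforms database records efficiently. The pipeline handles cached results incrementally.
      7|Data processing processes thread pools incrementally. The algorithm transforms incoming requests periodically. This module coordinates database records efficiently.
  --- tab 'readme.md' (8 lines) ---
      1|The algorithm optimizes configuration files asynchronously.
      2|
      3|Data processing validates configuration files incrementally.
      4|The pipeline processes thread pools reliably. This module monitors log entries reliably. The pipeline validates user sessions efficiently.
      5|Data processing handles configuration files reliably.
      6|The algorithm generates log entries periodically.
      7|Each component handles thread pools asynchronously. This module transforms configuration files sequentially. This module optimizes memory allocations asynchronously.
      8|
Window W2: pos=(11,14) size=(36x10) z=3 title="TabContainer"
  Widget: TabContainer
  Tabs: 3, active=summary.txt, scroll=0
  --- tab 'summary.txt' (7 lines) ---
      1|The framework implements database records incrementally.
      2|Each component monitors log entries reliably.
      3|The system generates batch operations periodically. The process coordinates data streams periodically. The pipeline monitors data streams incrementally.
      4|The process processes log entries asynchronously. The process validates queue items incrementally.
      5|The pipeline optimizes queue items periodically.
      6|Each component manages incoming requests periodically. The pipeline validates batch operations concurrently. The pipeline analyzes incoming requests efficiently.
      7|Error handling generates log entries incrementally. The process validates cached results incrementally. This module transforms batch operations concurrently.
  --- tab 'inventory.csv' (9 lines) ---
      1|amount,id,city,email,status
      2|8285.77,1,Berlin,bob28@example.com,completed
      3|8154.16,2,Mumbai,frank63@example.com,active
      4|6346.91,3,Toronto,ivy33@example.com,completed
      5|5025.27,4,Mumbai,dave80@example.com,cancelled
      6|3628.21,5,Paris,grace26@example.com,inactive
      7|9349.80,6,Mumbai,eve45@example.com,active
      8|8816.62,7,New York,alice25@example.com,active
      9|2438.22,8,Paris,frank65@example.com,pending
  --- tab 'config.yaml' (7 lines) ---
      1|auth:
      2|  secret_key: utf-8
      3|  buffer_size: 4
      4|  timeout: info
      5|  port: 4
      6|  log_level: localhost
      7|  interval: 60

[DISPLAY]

                  ┃from collections imp┃    
                  ┃import json         ┃    
                  ┃                    ┃    
                  ┃class ParseHandler: ┃    
                  ┃    def __init__(sel┃    
  ┏━━━━━━━━━━━━━━━┃        self.config ┃┓   
  ┃ Termi┏━━━━━━━━━━━━━━━━━━━━━━━━━━━━━━━━━━
  ┠──────┃ TabContainer                     
  ┃$ echo┠──────────────────────────────────
  ┃done  ┃[summary.txt]│ inventory.csv │ con
  ┃$ ls -┃──────────────────────────────────
  ┃-rw-r-┃The framework implements database 
  ┃-rw-r-┃Each component monitors log entrie
  ┃drwxr-┃The system generates batch operati
  ┃drwxr-┃The process processes log entries 
  ┃-rw-r-┗━━━━━━━━━━━━━━━━━━━━━━━━━━━━━━━━━━
  ┃$ wc main.py                         ┃   
  ┃  275  2386 18674 main.py            ┃   
  ┗━━━━━━━━━━━━━━━━━━━━━━━━━━━━━━━━━━━━━┛   
                                            


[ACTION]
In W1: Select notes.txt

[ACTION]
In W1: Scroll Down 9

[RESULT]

                  ┃                    ┃    
                  ┃                    ┃    
                  ┃                    ┃    
                  ┃                    ┃    
                  ┃                    ┃    
  ┏━━━━━━━━━━━━━━━┃                    ┃┓   
  ┃ Termi┏━━━━━━━━━━━━━━━━━━━━━━━━━━━━━━━━━━
  ┠──────┃ TabContainer                     
  ┃$ echo┠──────────────────────────────────
  ┃done  ┃[summary.txt]│ inventory.csv │ con
  ┃$ ls -┃──────────────────────────────────
  ┃-rw-r-┃The framework implements database 
  ┃-rw-r-┃Each component monitors log entrie
  ┃drwxr-┃The system generates batch operati
  ┃drwxr-┃The process processes log entries 
  ┃-rw-r-┗━━━━━━━━━━━━━━━━━━━━━━━━━━━━━━━━━━
  ┃$ wc main.py                         ┃   
  ┃  275  2386 18674 main.py            ┃   
  ┗━━━━━━━━━━━━━━━━━━━━━━━━━━━━━━━━━━━━━┛   
                                            


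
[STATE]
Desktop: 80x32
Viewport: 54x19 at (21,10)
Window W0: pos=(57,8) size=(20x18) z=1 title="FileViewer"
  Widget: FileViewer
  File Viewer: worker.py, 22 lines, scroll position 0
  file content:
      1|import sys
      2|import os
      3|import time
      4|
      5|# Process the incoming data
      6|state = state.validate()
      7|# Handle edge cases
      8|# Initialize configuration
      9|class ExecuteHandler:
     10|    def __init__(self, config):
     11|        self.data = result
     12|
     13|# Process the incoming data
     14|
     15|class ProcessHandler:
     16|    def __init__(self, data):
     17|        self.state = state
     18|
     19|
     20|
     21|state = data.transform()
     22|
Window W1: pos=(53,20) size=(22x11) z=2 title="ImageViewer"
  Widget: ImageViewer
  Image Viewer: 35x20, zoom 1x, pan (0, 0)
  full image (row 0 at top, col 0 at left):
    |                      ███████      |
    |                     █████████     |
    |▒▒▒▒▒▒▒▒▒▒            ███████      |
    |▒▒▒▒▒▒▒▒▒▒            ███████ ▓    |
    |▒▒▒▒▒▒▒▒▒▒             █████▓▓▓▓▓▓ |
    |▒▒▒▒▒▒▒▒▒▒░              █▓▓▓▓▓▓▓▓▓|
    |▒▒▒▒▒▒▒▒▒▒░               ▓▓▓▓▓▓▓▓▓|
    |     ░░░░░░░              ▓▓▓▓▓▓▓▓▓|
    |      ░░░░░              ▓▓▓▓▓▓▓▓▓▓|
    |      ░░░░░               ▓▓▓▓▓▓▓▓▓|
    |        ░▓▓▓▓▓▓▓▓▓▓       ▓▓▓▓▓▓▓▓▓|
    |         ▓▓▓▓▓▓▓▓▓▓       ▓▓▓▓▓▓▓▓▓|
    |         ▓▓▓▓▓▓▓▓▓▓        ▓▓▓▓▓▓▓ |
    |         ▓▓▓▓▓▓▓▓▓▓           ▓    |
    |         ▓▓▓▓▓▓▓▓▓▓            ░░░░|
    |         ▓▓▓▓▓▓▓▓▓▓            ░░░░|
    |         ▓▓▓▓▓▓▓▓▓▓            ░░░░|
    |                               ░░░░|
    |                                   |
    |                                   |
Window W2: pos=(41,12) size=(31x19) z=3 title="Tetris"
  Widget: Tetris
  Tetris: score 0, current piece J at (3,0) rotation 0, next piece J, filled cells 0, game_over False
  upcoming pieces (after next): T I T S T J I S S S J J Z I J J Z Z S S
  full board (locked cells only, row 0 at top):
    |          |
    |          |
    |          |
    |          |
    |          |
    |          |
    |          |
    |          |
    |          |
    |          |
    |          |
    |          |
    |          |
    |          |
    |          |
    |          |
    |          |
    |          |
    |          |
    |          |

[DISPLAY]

                                    ┠─────────────────
                                    ┃import sys       
                    ┏━━━━━━━━━━━━━━━━━━━━━━━━━━━━━┓   
                    ┃ Tetris                      ┃   
                    ┠─────────────────────────────┨   
                    ┃          │Next:             ┃inc
                    ┃          │█                 ┃val
                    ┃          │███               ┃cas
                    ┃          │                  ┃onf
                    ┃          │                  ┃and
                    ┃          │                  ┃━━┓
                    ┃          │Score:            ┃  ┃
                    ┃          │0                 ┃──┨
                    ┃          │                  ┃  ┃
                    ┃          │                  ┃  ┃
                    ┃          │                  ┃  ┃
                    ┃          │                  ┃  ┃
                    ┃          │                  ┃  ┃
                    ┃          │                  ┃  ┃


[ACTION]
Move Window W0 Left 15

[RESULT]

                     ┠──────────────────┨             
                     ┃import sys       ▲┃             
                    ┏━━━━━━━━━━━━━━━━━━━━━━━━━━━━━┓   
                    ┃ Tetris                      ┃   
                    ┠─────────────────────────────┨   
                    ┃          │Next:             ┃   
                    ┃          │█                 ┃   
                    ┃          │███               ┃   
                    ┃          │                  ┃   
                    ┃          │                  ┃   
                    ┃          │                  ┃━━┓
                    ┃          │Score:            ┃  ┃
                    ┃          │0                 ┃──┨
                    ┃          │                  ┃  ┃
                    ┃          │                  ┃  ┃
                    ┃          │                  ┃  ┃
                    ┃          │                  ┃  ┃
                    ┃          │                  ┃  ┃
                    ┃          │                  ┃  ┃


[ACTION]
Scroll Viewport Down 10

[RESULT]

                    ┃ Tetris                      ┃   
                    ┠─────────────────────────────┨   
                    ┃          │Next:             ┃   
                    ┃          │█                 ┃   
                    ┃          │███               ┃   
                    ┃          │                  ┃   
                    ┃          │                  ┃   
                    ┃          │                  ┃━━┓
                    ┃          │Score:            ┃  ┃
                    ┃          │0                 ┃──┨
                    ┃          │                  ┃  ┃
                    ┃          │                  ┃  ┃
                    ┃          │                  ┃  ┃
                    ┃          │                  ┃  ┃
                    ┃          │                  ┃  ┃
                    ┃          │                  ┃  ┃
                    ┃          │                  ┃  ┃
                    ┗━━━━━━━━━━━━━━━━━━━━━━━━━━━━━┛━━┛
                                                      


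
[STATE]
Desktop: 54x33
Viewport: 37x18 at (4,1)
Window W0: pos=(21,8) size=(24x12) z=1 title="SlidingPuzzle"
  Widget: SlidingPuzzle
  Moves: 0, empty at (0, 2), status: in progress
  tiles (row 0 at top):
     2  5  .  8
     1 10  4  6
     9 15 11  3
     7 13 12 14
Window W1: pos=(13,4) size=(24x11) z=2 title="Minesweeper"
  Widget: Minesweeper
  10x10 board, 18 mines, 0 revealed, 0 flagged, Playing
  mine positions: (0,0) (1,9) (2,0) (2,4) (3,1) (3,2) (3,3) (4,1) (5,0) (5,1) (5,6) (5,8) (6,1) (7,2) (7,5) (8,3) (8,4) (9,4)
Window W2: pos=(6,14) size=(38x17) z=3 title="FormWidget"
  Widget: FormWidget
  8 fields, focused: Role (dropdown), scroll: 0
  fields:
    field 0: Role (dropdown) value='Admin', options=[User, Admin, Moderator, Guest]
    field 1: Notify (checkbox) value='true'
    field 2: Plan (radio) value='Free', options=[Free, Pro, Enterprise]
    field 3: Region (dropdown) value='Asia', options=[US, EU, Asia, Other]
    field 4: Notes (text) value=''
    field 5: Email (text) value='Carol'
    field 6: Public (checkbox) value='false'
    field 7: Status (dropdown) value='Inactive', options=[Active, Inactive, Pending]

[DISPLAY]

                                     
                                     
                                     
         ┏━━━━━━━━━━━━━━━━━━━━━━┓    
         ┃ Minesweeper          ┃    
         ┠──────────────────────┨    
         ┃■■■■■■■■■■            ┃    
         ┃■■■■■■■■■■            ┃━━━━
         ┃■■■■■■■■■■            ┃    
         ┃■■■■■■■■■■            ┃────
         ┃■■■■■■■■■■            ┃┬───
         ┃■■■■■■■■■■            ┃│  8
         ┃■■■■■■■■■■            ┃┼───
  ┏━━━━━━━━━━━━━━━━━━━━━━━━━━━━━━━━━━
  ┃ FormWidget                       
  ┠──────────────────────────────────
  ┃> Role:       [Admin              
  ┃  Notify:     [x]                 


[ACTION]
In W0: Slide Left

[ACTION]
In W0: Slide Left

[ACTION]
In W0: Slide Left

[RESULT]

                                     
                                     
                                     
         ┏━━━━━━━━━━━━━━━━━━━━━━┓    
         ┃ Minesweeper          ┃    
         ┠──────────────────────┨    
         ┃■■■■■■■■■■            ┃    
         ┃■■■■■■■■■■            ┃━━━━
         ┃■■■■■■■■■■            ┃    
         ┃■■■■■■■■■■            ┃────
         ┃■■■■■■■■■■            ┃┬───
         ┃■■■■■■■■■■            ┃│   
         ┃■■■■■■■■■■            ┃┼───
  ┏━━━━━━━━━━━━━━━━━━━━━━━━━━━━━━━━━━
  ┃ FormWidget                       
  ┠──────────────────────────────────
  ┃> Role:       [Admin              
  ┃  Notify:     [x]                 
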